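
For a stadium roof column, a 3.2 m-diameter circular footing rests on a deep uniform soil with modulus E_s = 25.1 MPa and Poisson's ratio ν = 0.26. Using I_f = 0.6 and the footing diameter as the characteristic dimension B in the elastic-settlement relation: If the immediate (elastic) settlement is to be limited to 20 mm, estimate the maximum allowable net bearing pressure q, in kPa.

q ≈ 280 kPa

E_s = 25.1 MPa = 25100 kPa.
S_e = q·B·(1−ν²)/E_s · I_f  ⇒  q = S_e·E_s / (B·(1−ν²)·I_f).
q = 0.02 × 25100 / (3.2 × 0.9324 × 0.6) = 280.4 kPa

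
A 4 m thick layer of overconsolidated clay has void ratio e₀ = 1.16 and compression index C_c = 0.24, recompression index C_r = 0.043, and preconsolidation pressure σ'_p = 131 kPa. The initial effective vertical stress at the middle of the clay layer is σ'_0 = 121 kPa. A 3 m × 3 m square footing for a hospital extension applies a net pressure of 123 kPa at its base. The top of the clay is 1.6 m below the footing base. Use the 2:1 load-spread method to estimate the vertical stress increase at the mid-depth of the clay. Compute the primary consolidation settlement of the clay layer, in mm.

S_c ≈ 24.2 mm

Mid-depth of clay below the footing base: z = 1.6 + 4/2 = 3.6 m.
Stress increase at mid-clay by the 2:1 spreading method:
Δσ = qBL/((B+z)(L+z)) = 123×3×3/((3+3.6)(3+3.6)) = 25.413 kPa
Final effective stress: σ'_f = 121 + 25.413 = 146.41 kPa.
σ'_f = 146.41 > σ'_p = 131 kPa, so the stress path crosses the preconsolidation pressure — recompression up to σ'_p, then virgin compression beyond:
S_c = H/(1+e₀)·[C_r·log₁₀(σ'_p/σ'_0) + C_c·log₁₀(σ'_f/σ'_p)]
    = 4/2.16 × [0.043×log₁₀(131/121) + 0.24×log₁₀(146.41/131)]
    = 1.8519 × [0.0014829 + 0.011592] = 0.02421 m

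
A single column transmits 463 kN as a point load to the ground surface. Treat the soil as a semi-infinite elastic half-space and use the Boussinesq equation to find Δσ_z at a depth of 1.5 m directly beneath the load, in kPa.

Δσ_z ≈ 98.3 kPa

Boussinesq vertical stress below a point load on an elastic half-space:
Δσ_z = 3P/(2πz²) · [1 + (r/z)²]^(−5/2)
r/z = 0/1.5 = 0; [1+(r/z)²]^(−5/2) = 1.
Δσ_z = 3×463/(2π×1.5²) × 1 = 98.252 × 1 = 98.25 kPa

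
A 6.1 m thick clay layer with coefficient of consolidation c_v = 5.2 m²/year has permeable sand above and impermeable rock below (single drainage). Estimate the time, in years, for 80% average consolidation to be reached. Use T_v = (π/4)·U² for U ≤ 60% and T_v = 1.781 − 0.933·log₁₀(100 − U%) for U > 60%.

t ≈ 4.06 years

Drainage path length: H_d = H = 6.1 m (single drainage).
U > 60%: T_v = 1.781 − 0.933·log₁₀(100 − 80) = 0.56714.
t = T_v·H_d²/c_v = 0.56714×6.1²/5.2 = 4.058 years.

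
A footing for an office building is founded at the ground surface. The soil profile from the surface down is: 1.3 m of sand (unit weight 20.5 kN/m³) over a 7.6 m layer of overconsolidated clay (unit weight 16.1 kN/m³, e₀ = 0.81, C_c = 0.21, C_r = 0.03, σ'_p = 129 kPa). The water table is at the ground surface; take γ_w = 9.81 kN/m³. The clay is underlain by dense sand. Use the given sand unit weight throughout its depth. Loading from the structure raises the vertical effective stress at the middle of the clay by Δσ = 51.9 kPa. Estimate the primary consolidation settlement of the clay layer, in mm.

Mid-depth of clay below the ground surface: z = 1.3 + 7.6/2 = 5.1 m.
Total vertical stress at mid-clay: σ_v = 20.5×1.3 + 16.1×3.8 = 87.83 kPa.
Pore pressure: u = 9.81×(5.1 − 0) = 50.031 kPa.
Initial effective stress: σ'_0 = σ_v − u = 87.83 − 50.031 = 37.799 kPa.
Final effective stress: σ'_f = 37.799 + 51.9 = 89.699 kPa.
σ'_f = 89.699 ≤ σ'_p = 129 kPa, so the clay remains overconsolidated and only the recompression index applies:
S_c = C_r·H/(1+e₀)·log₁₀(σ'_f/σ'_0) = 0.03×7.6/1.81×log₁₀(89.699/37.799)
    = 0.12597 × 0.37531 = 0.04728 m

S_c ≈ 47.3 mm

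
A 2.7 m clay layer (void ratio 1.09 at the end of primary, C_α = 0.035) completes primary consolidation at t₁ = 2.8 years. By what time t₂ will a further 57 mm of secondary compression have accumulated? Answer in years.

t₂ ≈ 51 years

S_s = C_α·H/(1+e_p)·log₁₀(t₂/t₁) ⇒ log₁₀(t₂/t₁) = S_s·(1+e_p)/(C_α·H).
log₁₀(t₂/t₁) = 0.057 × (1+1.09) / (0.035×2.7) = 1.261
t₂ = t₁ × 10^1.261 = 2.8 × 18.22 = 51.03 years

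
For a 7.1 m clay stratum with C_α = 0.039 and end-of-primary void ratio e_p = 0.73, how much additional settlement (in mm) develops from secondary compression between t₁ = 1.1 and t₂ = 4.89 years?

Secondary compression: S_s = C_α·H/(1+e_p)·log₁₀(t₂/t₁)
S_s = 0.039×7.1/(1+0.73)×log₁₀(4.89/1.1)
    = 0.1601 × 0.6479 = 0.1037 m

S_s ≈ 104 mm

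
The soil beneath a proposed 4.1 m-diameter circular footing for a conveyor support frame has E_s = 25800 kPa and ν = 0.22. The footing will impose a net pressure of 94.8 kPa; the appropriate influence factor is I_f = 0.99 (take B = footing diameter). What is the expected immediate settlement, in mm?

S_e ≈ 14.2 mm

Immediate (elastic) settlement: S_e = q·B·(1−ν²)/E_s · I_f.
S_e = 94.8 × 4.1 × (1 − 0.22²) / 25800 × 0.99
    = 94.8 × 4.1 × 0.9516 / 25800 × 0.99
    = 0.01419 m = 14.19 mm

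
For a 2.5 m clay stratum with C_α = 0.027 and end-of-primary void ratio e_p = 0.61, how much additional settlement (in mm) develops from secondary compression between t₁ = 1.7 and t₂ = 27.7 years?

Secondary compression: S_s = C_α·H/(1+e_p)·log₁₀(t₂/t₁)
S_s = 0.027×2.5/(1+0.61)×log₁₀(27.7/1.7)
    = 0.04193 × 1.212 = 0.05081 m

S_s ≈ 50.8 mm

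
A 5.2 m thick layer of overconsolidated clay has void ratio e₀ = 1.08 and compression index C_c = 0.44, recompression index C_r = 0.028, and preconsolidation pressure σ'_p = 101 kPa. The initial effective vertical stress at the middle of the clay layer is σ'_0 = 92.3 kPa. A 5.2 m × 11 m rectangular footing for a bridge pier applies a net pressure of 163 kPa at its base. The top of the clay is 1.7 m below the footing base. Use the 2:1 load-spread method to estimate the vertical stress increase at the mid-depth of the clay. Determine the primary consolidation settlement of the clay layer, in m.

Mid-depth of clay below the footing base: z = 1.7 + 5.2/2 = 4.3 m.
Stress increase at mid-clay by the 2:1 spreading method:
Δσ = qBL/((B+z)(L+z)) = 163×5.2×11/((5.2+4.3)(11+4.3)) = 64.146 kPa
Final effective stress: σ'_f = 92.3 + 64.146 = 156.45 kPa.
σ'_f = 156.45 > σ'_p = 101 kPa, so the stress path crosses the preconsolidation pressure — recompression up to σ'_p, then virgin compression beyond:
S_c = H/(1+e₀)·[C_r·log₁₀(σ'_p/σ'_0) + C_c·log₁₀(σ'_f/σ'_p)]
    = 5.2/2.08 × [0.028×log₁₀(101/92.3) + 0.44×log₁₀(156.45/101)]
    = 2.5 × [0.0010954 + 0.083624] = 0.2118 m

S_c ≈ 0.212 m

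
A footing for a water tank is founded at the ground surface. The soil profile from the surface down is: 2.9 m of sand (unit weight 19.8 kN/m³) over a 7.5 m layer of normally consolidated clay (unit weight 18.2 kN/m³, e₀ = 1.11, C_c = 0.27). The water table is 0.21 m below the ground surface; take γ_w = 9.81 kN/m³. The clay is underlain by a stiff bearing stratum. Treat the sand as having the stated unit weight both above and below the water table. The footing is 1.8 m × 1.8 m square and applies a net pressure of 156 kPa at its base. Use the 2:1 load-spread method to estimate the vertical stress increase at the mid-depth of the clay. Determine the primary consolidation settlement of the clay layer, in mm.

Mid-depth of clay below the ground surface: z = 2.9 + 7.5/2 = 6.65 m.
Total vertical stress at mid-clay: σ_v = 19.8×2.9 + 18.2×3.75 = 125.67 kPa.
Pore pressure: u = 9.81×(6.65 − 0.21) = 63.176 kPa.
Initial effective stress: σ'_0 = σ_v − u = 125.67 − 63.176 = 62.494 kPa.
Stress increase at mid-clay by the 2:1 spreading method:
Δσ = qBL/((B+z)(L+z)) = 156×1.8×1.8/((1.8+6.65)(1.8+6.65)) = 7.0787 kPa
Final effective stress: σ'_f = σ'_0 + Δσ = 62.494 + 7.0787 = 69.573 kPa.
Normally consolidated clay, so the full stress increment lies on the virgin compression line:
S_c = C_c·H/(1+e₀)·log₁₀(σ'_f/σ'_0) = 0.27×7.5/(1+1.11)×log₁₀(69.573/62.494)
    = 0.95972 × 0.046602 = 0.04472 m

S_c ≈ 44.7 mm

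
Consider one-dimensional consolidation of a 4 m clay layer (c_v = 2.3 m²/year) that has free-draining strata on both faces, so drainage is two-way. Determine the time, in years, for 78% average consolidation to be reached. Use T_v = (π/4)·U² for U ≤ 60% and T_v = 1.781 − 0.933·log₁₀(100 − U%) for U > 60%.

Drainage path length: H_d = H/2 = 2 m (double drainage).
U > 60%: T_v = 1.781 − 0.933·log₁₀(100 − 78) = 0.52852.
t = T_v·H_d²/c_v = 0.52852×2²/2.3 = 0.9192 years.

t ≈ 0.919 years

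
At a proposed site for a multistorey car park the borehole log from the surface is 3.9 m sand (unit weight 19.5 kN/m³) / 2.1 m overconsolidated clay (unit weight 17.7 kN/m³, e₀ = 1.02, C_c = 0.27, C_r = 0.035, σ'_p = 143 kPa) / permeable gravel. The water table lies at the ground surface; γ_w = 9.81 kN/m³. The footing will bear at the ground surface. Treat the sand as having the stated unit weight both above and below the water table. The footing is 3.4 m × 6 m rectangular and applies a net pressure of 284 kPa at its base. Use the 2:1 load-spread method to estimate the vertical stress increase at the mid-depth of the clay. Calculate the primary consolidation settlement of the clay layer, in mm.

Mid-depth of clay below the ground surface: z = 3.9 + 2.1/2 = 4.95 m.
Total vertical stress at mid-clay: σ_v = 19.5×3.9 + 17.7×1.05 = 94.635 kPa.
Pore pressure: u = 9.81×(4.95 − 0) = 48.56 kPa.
Initial effective stress: σ'_0 = σ_v − u = 94.635 − 48.56 = 46.075 kPa.
Stress increase at mid-clay by the 2:1 spreading method:
Δσ = qBL/((B+z)(L+z)) = 284×3.4×6/((3.4+4.95)(6+4.95)) = 63.365 kPa
Final effective stress: σ'_f = 46.075 + 63.365 = 109.44 kPa.
σ'_f = 109.44 ≤ σ'_p = 143 kPa, so the clay remains overconsolidated and only the recompression index applies:
S_c = C_r·H/(1+e₀)·log₁₀(σ'_f/σ'_0) = 0.035×2.1/2.02×log₁₀(109.44/46.075)
    = 0.036386 × 0.37571 = 0.01367 m

S_c ≈ 13.7 mm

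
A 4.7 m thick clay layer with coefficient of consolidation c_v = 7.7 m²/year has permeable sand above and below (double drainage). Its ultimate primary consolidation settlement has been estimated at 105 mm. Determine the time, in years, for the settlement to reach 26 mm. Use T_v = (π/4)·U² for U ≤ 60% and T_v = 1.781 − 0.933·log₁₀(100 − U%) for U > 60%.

Drainage path length: H_d = H/2 = 2.35 m (double drainage).
U = S(t)/S_ult = 26/105 = 0.2476.
U ≤ 60%: T_v = (π/4)·U² = (π/4)×0.24762² = 0.048157.
t = T_v·H_d²/c_v = 0.048157×2.35²/7.7 = 0.03454 years.

t ≈ 0.0345 years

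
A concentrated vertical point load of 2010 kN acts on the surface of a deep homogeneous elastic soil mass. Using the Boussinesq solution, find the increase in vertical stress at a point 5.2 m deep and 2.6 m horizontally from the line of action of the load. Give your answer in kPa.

Boussinesq vertical stress below a point load on an elastic half-space:
Δσ_z = 3P/(2πz²) · [1 + (r/z)²]^(−5/2)
r/z = 2.6/5.2 = 0.5; [1+(r/z)²]^(−5/2) = 0.57243.
Δσ_z = 3×2010/(2π×5.2²) × 0.57243 = 35.492 × 0.57243 = 20.32 kPa

Δσ_z ≈ 20.3 kPa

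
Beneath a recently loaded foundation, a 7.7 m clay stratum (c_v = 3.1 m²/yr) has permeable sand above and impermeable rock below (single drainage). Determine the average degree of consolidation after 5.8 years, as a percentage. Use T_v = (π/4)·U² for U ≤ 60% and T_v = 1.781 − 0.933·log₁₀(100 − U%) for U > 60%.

Drainage path length: H_d = H = 7.7 m (single drainage).
T_v = c_v·t/H_d² = 3.1×5.8/7.7² = 0.30326.
T_v = 0.30326 corresponds to the U > 60% branch:
U = 1 − 10^((1.781 − T_v)/0.933)/100 = 0.6164

U ≈ 61.6 %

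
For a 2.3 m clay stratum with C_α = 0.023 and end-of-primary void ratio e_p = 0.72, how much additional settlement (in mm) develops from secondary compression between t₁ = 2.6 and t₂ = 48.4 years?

S_s ≈ 39.1 mm

Secondary compression: S_s = C_α·H/(1+e_p)·log₁₀(t₂/t₁)
S_s = 0.023×2.3/(1+0.72)×log₁₀(48.4/2.6)
    = 0.03076 × 1.27 = 0.03906 m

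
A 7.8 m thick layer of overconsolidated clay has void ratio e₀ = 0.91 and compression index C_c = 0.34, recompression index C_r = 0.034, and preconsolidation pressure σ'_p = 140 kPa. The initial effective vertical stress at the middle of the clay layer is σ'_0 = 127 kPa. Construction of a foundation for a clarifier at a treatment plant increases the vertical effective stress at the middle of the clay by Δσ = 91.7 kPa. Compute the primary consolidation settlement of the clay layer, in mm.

S_c ≈ 275 mm

Final effective stress: σ'_f = 127 + 91.7 = 218.7 kPa.
σ'_f = 218.7 > σ'_p = 140 kPa, so the stress path crosses the preconsolidation pressure — recompression up to σ'_p, then virgin compression beyond:
S_c = H/(1+e₀)·[C_r·log₁₀(σ'_p/σ'_0) + C_c·log₁₀(σ'_f/σ'_p)]
    = 7.8/1.91 × [0.034×log₁₀(140/127) + 0.34×log₁₀(218.7/140)]
    = 4.0838 × [0.001439 + 0.065865] = 0.2749 m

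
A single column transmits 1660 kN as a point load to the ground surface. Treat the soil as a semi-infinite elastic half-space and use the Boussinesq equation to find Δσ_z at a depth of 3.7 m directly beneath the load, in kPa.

Δσ_z ≈ 57.9 kPa

Boussinesq vertical stress below a point load on an elastic half-space:
Δσ_z = 3P/(2πz²) · [1 + (r/z)²]^(−5/2)
r/z = 0/3.7 = 0; [1+(r/z)²]^(−5/2) = 1.
Δσ_z = 3×1660/(2π×3.7²) × 1 = 57.896 × 1 = 57.9 kPa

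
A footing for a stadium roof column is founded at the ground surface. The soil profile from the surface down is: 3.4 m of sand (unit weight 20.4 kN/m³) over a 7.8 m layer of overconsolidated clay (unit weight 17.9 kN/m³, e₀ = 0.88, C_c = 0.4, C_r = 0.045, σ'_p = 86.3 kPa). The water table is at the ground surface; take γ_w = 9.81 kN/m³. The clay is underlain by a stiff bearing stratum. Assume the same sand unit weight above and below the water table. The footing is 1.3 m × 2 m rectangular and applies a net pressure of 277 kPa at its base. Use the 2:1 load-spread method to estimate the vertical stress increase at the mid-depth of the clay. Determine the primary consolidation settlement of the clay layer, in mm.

S_c ≈ 10.1 mm

Mid-depth of clay below the ground surface: z = 3.4 + 7.8/2 = 7.3 m.
Total vertical stress at mid-clay: σ_v = 20.4×3.4 + 17.9×3.9 = 139.17 kPa.
Pore pressure: u = 9.81×(7.3 − 0) = 71.613 kPa.
Initial effective stress: σ'_0 = σ_v − u = 139.17 − 71.613 = 67.557 kPa.
Stress increase at mid-clay by the 2:1 spreading method:
Δσ = qBL/((B+z)(L+z)) = 277×1.3×2/((1.3+7.3)(2+7.3)) = 9.0048 kPa
Final effective stress: σ'_f = 67.557 + 9.0048 = 76.562 kPa.
σ'_f = 76.562 ≤ σ'_p = 86.3 kPa, so the clay remains overconsolidated and only the recompression index applies:
S_c = C_r·H/(1+e₀)·log₁₀(σ'_f/σ'_0) = 0.045×7.8/1.88×log₁₀(76.562/67.557)
    = 0.1867 × 0.054343 = 0.01015 m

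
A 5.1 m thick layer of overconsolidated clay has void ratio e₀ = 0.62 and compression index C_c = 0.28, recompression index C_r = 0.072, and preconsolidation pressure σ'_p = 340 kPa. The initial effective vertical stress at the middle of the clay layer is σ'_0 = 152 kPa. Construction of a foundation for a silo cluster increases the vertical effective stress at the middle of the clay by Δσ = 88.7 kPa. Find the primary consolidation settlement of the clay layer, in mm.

Final effective stress: σ'_f = 152 + 88.7 = 240.7 kPa.
σ'_f = 240.7 ≤ σ'_p = 340 kPa, so the clay remains overconsolidated and only the recompression index applies:
S_c = C_r·H/(1+e₀)·log₁₀(σ'_f/σ'_0) = 0.072×5.1/1.62×log₁₀(240.7/152)
    = 0.22666 × 0.19963 = 0.04525 m

S_c ≈ 45.2 mm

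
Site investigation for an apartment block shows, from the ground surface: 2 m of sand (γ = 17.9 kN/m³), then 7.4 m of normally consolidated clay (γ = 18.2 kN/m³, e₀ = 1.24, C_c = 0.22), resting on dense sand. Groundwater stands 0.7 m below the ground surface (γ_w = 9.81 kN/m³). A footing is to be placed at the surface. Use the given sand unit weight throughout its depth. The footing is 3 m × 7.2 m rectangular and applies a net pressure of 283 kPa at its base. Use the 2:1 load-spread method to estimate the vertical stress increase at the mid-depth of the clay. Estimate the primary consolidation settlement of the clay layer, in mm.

S_c ≈ 220 mm

Mid-depth of clay below the ground surface: z = 2 + 7.4/2 = 5.7 m.
Total vertical stress at mid-clay: σ_v = 17.9×2 + 18.2×3.7 = 103.14 kPa.
Pore pressure: u = 9.81×(5.7 − 0.7) = 49.05 kPa.
Initial effective stress: σ'_0 = σ_v − u = 103.14 − 49.05 = 54.09 kPa.
Stress increase at mid-clay by the 2:1 spreading method:
Δσ = qBL/((B+z)(L+z)) = 283×3×7.2/((3+5.7)(7.2+5.7)) = 54.467 kPa
Final effective stress: σ'_f = σ'_0 + Δσ = 54.09 + 54.467 = 108.56 kPa.
Normally consolidated clay, so the full stress increment lies on the virgin compression line:
S_c = C_c·H/(1+e₀)·log₁₀(σ'_f/σ'_0) = 0.22×7.4/(1+1.24)×log₁₀(108.56/54.09)
    = 0.72679 × 0.30255 = 0.2199 m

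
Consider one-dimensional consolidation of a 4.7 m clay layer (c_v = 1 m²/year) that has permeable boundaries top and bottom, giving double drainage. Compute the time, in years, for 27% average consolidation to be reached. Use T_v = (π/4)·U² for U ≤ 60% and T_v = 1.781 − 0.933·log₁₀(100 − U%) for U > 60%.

t ≈ 0.316 years

Drainage path length: H_d = H/2 = 2.35 m (double drainage).
U ≤ 60%: T_v = (π/4)·U² = (π/4)×0.27² = 0.057256.
t = T_v·H_d²/c_v = 0.057256×2.35²/1 = 0.3162 years.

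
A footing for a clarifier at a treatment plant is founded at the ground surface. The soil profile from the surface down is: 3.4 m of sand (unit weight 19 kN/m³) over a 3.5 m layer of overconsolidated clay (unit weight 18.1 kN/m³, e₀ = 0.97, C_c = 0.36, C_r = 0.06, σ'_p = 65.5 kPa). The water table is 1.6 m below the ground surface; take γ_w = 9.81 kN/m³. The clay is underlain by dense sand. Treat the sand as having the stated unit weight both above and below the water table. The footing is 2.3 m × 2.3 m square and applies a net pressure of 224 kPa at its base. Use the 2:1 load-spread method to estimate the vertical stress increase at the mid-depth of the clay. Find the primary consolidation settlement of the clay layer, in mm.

Mid-depth of clay below the ground surface: z = 3.4 + 3.5/2 = 5.15 m.
Total vertical stress at mid-clay: σ_v = 19×3.4 + 18.1×1.75 = 96.275 kPa.
Pore pressure: u = 9.81×(5.15 − 1.6) = 34.825 kPa.
Initial effective stress: σ'_0 = σ_v − u = 96.275 − 34.825 = 61.45 kPa.
Stress increase at mid-clay by the 2:1 spreading method:
Δσ = qBL/((B+z)(L+z)) = 224×2.3×2.3/((2.3+5.15)(2.3+5.15)) = 21.35 kPa
Final effective stress: σ'_f = 61.45 + 21.35 = 82.8 kPa.
σ'_f = 82.8 > σ'_p = 65.5 kPa, so the stress path crosses the preconsolidation pressure — recompression up to σ'_p, then virgin compression beyond:
S_c = H/(1+e₀)·[C_r·log₁₀(σ'_p/σ'_0) + C_c·log₁₀(σ'_f/σ'_p)]
    = 3.5/1.97 × [0.06×log₁₀(65.5/61.45) + 0.36×log₁₀(82.8/65.5)]
    = 1.7766 × [0.0016632 + 0.036644] = 0.06806 m

S_c ≈ 68.1 mm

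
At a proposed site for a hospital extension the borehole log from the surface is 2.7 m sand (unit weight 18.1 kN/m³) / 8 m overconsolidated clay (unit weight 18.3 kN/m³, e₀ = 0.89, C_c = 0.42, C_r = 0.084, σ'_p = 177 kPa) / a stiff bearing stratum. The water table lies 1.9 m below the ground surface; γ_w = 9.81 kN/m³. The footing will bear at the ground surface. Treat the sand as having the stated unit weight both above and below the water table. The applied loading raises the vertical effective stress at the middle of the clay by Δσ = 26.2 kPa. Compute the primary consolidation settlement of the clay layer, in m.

Mid-depth of clay below the ground surface: z = 2.7 + 8/2 = 6.7 m.
Total vertical stress at mid-clay: σ_v = 18.1×2.7 + 18.3×4 = 122.07 kPa.
Pore pressure: u = 9.81×(6.7 − 1.9) = 47.088 kPa.
Initial effective stress: σ'_0 = σ_v − u = 122.07 − 47.088 = 74.982 kPa.
Final effective stress: σ'_f = 74.982 + 26.2 = 101.18 kPa.
σ'_f = 101.18 ≤ σ'_p = 177 kPa, so the clay remains overconsolidated and only the recompression index applies:
S_c = C_r·H/(1+e₀)·log₁₀(σ'_f/σ'_0) = 0.084×8/1.89×log₁₀(101.18/74.982)
    = 0.35556 × 0.13014 = 0.04627 m

S_c ≈ 0.0463 m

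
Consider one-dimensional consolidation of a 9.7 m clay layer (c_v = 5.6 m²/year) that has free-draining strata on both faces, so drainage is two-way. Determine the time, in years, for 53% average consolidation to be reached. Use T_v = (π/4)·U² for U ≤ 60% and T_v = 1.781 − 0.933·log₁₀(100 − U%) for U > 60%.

t ≈ 0.927 years

Drainage path length: H_d = H/2 = 4.85 m (double drainage).
U ≤ 60%: T_v = (π/4)·U² = (π/4)×0.53² = 0.22062.
t = T_v·H_d²/c_v = 0.22062×4.85²/5.6 = 0.9267 years.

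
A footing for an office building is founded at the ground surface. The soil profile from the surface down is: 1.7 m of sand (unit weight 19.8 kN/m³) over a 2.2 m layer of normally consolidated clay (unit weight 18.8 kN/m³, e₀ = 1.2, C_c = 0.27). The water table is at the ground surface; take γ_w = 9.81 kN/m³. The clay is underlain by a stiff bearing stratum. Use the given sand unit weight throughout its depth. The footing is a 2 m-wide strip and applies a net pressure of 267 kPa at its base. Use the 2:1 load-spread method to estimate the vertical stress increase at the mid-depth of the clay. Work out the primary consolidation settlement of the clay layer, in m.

Mid-depth of clay below the ground surface: z = 1.7 + 2.2/2 = 2.8 m.
Total vertical stress at mid-clay: σ_v = 19.8×1.7 + 18.8×1.1 = 54.34 kPa.
Pore pressure: u = 9.81×(2.8 − 0) = 27.468 kPa.
Initial effective stress: σ'_0 = σ_v − u = 54.34 − 27.468 = 26.872 kPa.
Stress increase at mid-clay by the 2:1 spreading method:
Δσ = qB/(B+z) = 267×2/(2+2.8) = 111.25 kPa
Final effective stress: σ'_f = σ'_0 + Δσ = 26.872 + 111.25 = 138.12 kPa.
Normally consolidated clay, so the full stress increment lies on the virgin compression line:
S_c = C_c·H/(1+e₀)·log₁₀(σ'_f/σ'_0) = 0.27×2.2/(1+1.2)×log₁₀(138.12/26.872)
    = 0.27 × 0.71096 = 0.192 m

S_c ≈ 0.192 m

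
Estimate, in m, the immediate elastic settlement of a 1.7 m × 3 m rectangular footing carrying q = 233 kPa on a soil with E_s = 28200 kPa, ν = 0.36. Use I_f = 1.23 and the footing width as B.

Immediate (elastic) settlement: S_e = q·B·(1−ν²)/E_s · I_f.
S_e = 233 × 1.7 × (1 − 0.36²) / 28200 × 1.23
    = 233 × 1.7 × 0.8704 / 28200 × 1.23
    = 0.01504 m

S_e ≈ 0.015 m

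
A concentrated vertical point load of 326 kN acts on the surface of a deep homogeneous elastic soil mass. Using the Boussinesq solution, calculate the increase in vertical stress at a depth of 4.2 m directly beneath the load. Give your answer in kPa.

Δσ_z ≈ 8.82 kPa

Boussinesq vertical stress below a point load on an elastic half-space:
Δσ_z = 3P/(2πz²) · [1 + (r/z)²]^(−5/2)
r/z = 0/4.2 = 0; [1+(r/z)²]^(−5/2) = 1.
Δσ_z = 3×326/(2π×4.2²) × 1 = 8.8239 × 1 = 8.824 kPa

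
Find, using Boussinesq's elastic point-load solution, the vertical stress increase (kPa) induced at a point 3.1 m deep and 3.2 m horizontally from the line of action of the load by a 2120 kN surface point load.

Boussinesq vertical stress below a point load on an elastic half-space:
Δσ_z = 3P/(2πz²) · [1 + (r/z)²]^(−5/2)
r/z = 3.2/3.1 = 1.0323; [1+(r/z)²]^(−5/2) = 0.16308.
Δσ_z = 3×2120/(2π×3.1²) × 0.16308 = 105.33 × 0.16308 = 17.18 kPa

Δσ_z ≈ 17.2 kPa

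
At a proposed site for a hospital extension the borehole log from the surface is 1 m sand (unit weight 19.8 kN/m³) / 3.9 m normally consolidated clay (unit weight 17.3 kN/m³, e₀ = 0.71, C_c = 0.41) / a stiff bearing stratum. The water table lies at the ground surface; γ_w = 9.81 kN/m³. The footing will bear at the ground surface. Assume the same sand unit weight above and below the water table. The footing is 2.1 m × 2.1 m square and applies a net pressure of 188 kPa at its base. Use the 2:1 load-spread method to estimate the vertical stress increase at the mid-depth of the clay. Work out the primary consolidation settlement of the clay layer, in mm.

S_c ≈ 342 mm

Mid-depth of clay below the ground surface: z = 1 + 3.9/2 = 2.95 m.
Total vertical stress at mid-clay: σ_v = 19.8×1 + 17.3×1.95 = 53.535 kPa.
Pore pressure: u = 9.81×(2.95 − 0) = 28.94 kPa.
Initial effective stress: σ'_0 = σ_v − u = 53.535 − 28.94 = 24.595 kPa.
Stress increase at mid-clay by the 2:1 spreading method:
Δσ = qBL/((B+z)(L+z)) = 188×2.1×2.1/((2.1+2.95)(2.1+2.95)) = 32.51 kPa
Final effective stress: σ'_f = σ'_0 + Δσ = 24.595 + 32.51 = 57.105 kPa.
Normally consolidated clay, so the full stress increment lies on the virgin compression line:
S_c = C_c·H/(1+e₀)·log₁₀(σ'_f/σ'_0) = 0.41×3.9/(1+0.71)×log₁₀(57.105/24.595)
    = 0.93509 × 0.36583 = 0.3421 m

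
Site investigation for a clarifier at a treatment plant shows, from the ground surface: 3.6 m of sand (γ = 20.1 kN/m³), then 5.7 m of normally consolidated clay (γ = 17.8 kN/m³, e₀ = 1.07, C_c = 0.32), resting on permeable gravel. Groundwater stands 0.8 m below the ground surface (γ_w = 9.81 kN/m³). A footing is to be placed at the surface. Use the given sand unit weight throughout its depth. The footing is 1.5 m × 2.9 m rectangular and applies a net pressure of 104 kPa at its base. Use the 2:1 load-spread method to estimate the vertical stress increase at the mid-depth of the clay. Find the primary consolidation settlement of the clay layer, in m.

Mid-depth of clay below the ground surface: z = 3.6 + 5.7/2 = 6.45 m.
Total vertical stress at mid-clay: σ_v = 20.1×3.6 + 17.8×2.85 = 123.09 kPa.
Pore pressure: u = 9.81×(6.45 − 0.8) = 55.427 kPa.
Initial effective stress: σ'_0 = σ_v − u = 123.09 − 55.427 = 67.663 kPa.
Stress increase at mid-clay by the 2:1 spreading method:
Δσ = qBL/((B+z)(L+z)) = 104×1.5×2.9/((1.5+6.45)(2.9+6.45)) = 6.0862 kPa
Final effective stress: σ'_f = σ'_0 + Δσ = 67.663 + 6.0862 = 73.749 kPa.
Normally consolidated clay, so the full stress increment lies on the virgin compression line:
S_c = C_c·H/(1+e₀)·log₁₀(σ'_f/σ'_0) = 0.32×5.7/(1+1.07)×log₁₀(73.749/67.663)
    = 0.88116 × 0.037405 = 0.03296 m

S_c ≈ 0.033 m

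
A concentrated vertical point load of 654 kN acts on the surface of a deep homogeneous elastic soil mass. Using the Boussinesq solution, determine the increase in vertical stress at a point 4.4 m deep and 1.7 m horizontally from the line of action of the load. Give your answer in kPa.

Δσ_z ≈ 11.4 kPa

Boussinesq vertical stress below a point load on an elastic half-space:
Δσ_z = 3P/(2πz²) · [1 + (r/z)²]^(−5/2)
r/z = 1.7/4.4 = 0.38636; [1+(r/z)²]^(−5/2) = 0.70622.
Δσ_z = 3×654/(2π×4.4²) × 0.70622 = 16.129 × 0.70622 = 11.39 kPa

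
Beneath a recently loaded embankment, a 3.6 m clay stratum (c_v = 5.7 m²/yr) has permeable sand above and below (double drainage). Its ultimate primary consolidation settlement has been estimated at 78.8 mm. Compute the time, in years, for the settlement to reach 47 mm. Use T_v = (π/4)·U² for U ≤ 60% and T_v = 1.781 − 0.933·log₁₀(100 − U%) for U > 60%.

Drainage path length: H_d = H/2 = 1.8 m (double drainage).
U = S(t)/S_ult = 47/78.8 = 0.5964.
U ≤ 60%: T_v = (π/4)·U² = (π/4)×0.59645² = 0.2794.
t = T_v·H_d²/c_v = 0.2794×1.8²/5.7 = 0.1588 years.

t ≈ 0.159 years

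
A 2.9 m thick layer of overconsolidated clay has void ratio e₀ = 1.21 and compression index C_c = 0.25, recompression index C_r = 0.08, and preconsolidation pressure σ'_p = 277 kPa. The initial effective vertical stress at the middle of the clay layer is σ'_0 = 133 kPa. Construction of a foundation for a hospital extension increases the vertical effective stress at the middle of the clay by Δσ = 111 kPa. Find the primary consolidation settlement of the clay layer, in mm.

Final effective stress: σ'_f = 133 + 111 = 244 kPa.
σ'_f = 244 ≤ σ'_p = 277 kPa, so the clay remains overconsolidated and only the recompression index applies:
S_c = C_r·H/(1+e₀)·log₁₀(σ'_f/σ'_0) = 0.08×2.9/2.21×log₁₀(244/133)
    = 0.10498 × 0.26354 = 0.02767 m

S_c ≈ 27.7 mm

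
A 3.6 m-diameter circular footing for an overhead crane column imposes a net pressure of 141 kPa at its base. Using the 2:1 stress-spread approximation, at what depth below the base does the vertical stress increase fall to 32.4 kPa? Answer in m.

2:1 spreading — at depth z the loaded area has grown by z in each plan dimension:
qD²/(D+z)² = Δσ_z ⇒ z = D(√(q/Δσ_z) − 1) = 3.6×(√(141/32.4) − 1) = 3.91 m

z ≈ 3.91 m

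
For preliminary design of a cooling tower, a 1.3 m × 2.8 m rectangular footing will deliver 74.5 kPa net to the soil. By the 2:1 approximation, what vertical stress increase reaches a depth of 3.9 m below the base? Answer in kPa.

Δσ_z ≈ 7.78 kPa

By the 2:1 method the load spreads at 1 horizontal : 2 vertical, so at depth z the loaded area has grown by z in each plan dimension:
Δσ = qBL/((B+z)(L+z)) = 74.5×1.3×2.8/((1.3+3.9)(2.8+3.9)) = 7.7836 kPa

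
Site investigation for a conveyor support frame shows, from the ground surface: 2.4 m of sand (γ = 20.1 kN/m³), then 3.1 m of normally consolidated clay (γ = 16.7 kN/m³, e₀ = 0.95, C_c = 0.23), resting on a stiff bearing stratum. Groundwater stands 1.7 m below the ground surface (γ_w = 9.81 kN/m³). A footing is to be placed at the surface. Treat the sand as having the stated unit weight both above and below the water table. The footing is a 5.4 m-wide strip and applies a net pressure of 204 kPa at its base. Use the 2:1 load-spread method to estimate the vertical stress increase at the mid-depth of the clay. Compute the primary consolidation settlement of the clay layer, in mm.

Mid-depth of clay below the ground surface: z = 2.4 + 3.1/2 = 3.95 m.
Total vertical stress at mid-clay: σ_v = 20.1×2.4 + 16.7×1.55 = 74.125 kPa.
Pore pressure: u = 9.81×(3.95 − 1.7) = 22.073 kPa.
Initial effective stress: σ'_0 = σ_v − u = 74.125 − 22.073 = 52.052 kPa.
Stress increase at mid-clay by the 2:1 spreading method:
Δσ = qB/(B+z) = 204×5.4/(5.4+3.95) = 117.82 kPa
Final effective stress: σ'_f = σ'_0 + Δσ = 52.052 + 117.82 = 169.87 kPa.
Normally consolidated clay, so the full stress increment lies on the virgin compression line:
S_c = C_c·H/(1+e₀)·log₁₀(σ'_f/σ'_0) = 0.23×3.1/(1+0.95)×log₁₀(169.87/52.052)
    = 0.36564 × 0.51368 = 0.1878 m

S_c ≈ 188 mm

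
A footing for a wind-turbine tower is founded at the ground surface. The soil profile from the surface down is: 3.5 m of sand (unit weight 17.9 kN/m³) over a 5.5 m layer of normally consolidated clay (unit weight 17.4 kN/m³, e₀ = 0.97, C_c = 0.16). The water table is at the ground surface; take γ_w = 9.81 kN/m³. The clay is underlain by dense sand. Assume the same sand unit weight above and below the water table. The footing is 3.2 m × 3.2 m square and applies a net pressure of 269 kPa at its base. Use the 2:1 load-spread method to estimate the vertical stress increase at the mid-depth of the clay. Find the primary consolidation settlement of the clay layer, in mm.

Mid-depth of clay below the ground surface: z = 3.5 + 5.5/2 = 6.25 m.
Total vertical stress at mid-clay: σ_v = 17.9×3.5 + 17.4×2.75 = 110.5 kPa.
Pore pressure: u = 9.81×(6.25 − 0) = 61.312 kPa.
Initial effective stress: σ'_0 = σ_v − u = 110.5 − 61.312 = 49.188 kPa.
Stress increase at mid-clay by the 2:1 spreading method:
Δσ = qBL/((B+z)(L+z)) = 269×3.2×3.2/((3.2+6.25)(3.2+6.25)) = 30.845 kPa
Final effective stress: σ'_f = σ'_0 + Δσ = 49.188 + 30.845 = 80.033 kPa.
Normally consolidated clay, so the full stress increment lies on the virgin compression line:
S_c = C_c·H/(1+e₀)·log₁₀(σ'_f/σ'_0) = 0.16×5.5/(1+0.97)×log₁₀(80.033/49.188)
    = 0.4467 × 0.21141 = 0.09444 m

S_c ≈ 94.4 mm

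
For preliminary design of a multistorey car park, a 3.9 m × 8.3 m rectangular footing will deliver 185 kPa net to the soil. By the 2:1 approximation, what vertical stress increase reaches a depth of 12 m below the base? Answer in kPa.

Δσ_z ≈ 18.6 kPa

By the 2:1 method the load spreads at 1 horizontal : 2 vertical, so at depth z the loaded area has grown by z in each plan dimension:
Δσ = qBL/((B+z)(L+z)) = 185×3.9×8.3/((3.9+12)(8.3+12)) = 18.553 kPa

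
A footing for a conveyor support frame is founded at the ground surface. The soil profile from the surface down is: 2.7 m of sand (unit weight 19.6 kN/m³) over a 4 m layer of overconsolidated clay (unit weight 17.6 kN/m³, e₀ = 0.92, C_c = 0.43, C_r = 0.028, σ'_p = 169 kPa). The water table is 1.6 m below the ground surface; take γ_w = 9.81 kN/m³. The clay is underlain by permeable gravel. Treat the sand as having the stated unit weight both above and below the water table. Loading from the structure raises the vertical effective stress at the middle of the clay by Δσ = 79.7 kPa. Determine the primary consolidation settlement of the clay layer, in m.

Mid-depth of clay below the ground surface: z = 2.7 + 4/2 = 4.7 m.
Total vertical stress at mid-clay: σ_v = 19.6×2.7 + 17.6×2 = 88.12 kPa.
Pore pressure: u = 9.81×(4.7 − 1.6) = 30.411 kPa.
Initial effective stress: σ'_0 = σ_v − u = 88.12 − 30.411 = 57.709 kPa.
Final effective stress: σ'_f = 57.709 + 79.7 = 137.41 kPa.
σ'_f = 137.41 ≤ σ'_p = 169 kPa, so the clay remains overconsolidated and only the recompression index applies:
S_c = C_r·H/(1+e₀)·log₁₀(σ'_f/σ'_0) = 0.028×4/1.92×log₁₀(137.41/57.709)
    = 0.058332 × 0.37677 = 0.02198 m

S_c ≈ 0.022 m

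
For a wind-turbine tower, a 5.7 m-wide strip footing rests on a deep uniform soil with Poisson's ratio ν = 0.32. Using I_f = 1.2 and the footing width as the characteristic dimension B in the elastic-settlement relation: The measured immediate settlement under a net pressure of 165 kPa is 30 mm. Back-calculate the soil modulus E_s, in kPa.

E_s ≈ 33800 kPa

S_e = q·B·(1−ν²)/E_s · I_f  ⇒  E_s = q·B·(1−ν²)·I_f / S_e.
E_s = 165 × 5.7 × 0.8976 × 1.2 / 0.03 = 33770 kPa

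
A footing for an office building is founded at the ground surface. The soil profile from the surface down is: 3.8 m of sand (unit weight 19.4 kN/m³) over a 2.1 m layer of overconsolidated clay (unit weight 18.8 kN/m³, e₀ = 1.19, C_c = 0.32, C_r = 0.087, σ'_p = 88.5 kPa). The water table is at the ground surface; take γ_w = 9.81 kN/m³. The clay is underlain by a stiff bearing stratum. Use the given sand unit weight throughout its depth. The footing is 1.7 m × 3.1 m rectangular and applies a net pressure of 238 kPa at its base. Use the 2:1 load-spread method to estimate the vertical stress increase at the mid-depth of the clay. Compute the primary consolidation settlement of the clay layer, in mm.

Mid-depth of clay below the ground surface: z = 3.8 + 2.1/2 = 4.85 m.
Total vertical stress at mid-clay: σ_v = 19.4×3.8 + 18.8×1.05 = 93.46 kPa.
Pore pressure: u = 9.81×(4.85 − 0) = 47.578 kPa.
Initial effective stress: σ'_0 = σ_v − u = 93.46 − 47.578 = 45.882 kPa.
Stress increase at mid-clay by the 2:1 spreading method:
Δσ = qBL/((B+z)(L+z)) = 238×1.7×3.1/((1.7+4.85)(3.1+4.85)) = 24.087 kPa
Final effective stress: σ'_f = 45.882 + 24.087 = 69.969 kPa.
σ'_f = 69.969 ≤ σ'_p = 88.5 kPa, so the clay remains overconsolidated and only the recompression index applies:
S_c = C_r·H/(1+e₀)·log₁₀(σ'_f/σ'_0) = 0.087×2.1/2.19×log₁₀(69.969/45.882)
    = 0.083424 × 0.18326 = 0.01529 m

S_c ≈ 15.3 mm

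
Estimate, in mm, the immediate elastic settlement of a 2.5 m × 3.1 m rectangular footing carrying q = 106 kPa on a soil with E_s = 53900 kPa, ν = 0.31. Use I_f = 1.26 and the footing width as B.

Immediate (elastic) settlement: S_e = q·B·(1−ν²)/E_s · I_f.
S_e = 106 × 2.5 × (1 − 0.31²) / 53900 × 1.26
    = 106 × 2.5 × 0.9039 / 53900 × 1.26
    = 0.005599 m = 5.599 mm

S_e ≈ 5.6 mm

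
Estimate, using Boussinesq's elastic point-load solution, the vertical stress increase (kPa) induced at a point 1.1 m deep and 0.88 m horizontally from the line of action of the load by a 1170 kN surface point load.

Δσ_z ≈ 134 kPa

Boussinesq vertical stress below a point load on an elastic half-space:
Δσ_z = 3P/(2πz²) · [1 + (r/z)²]^(−5/2)
r/z = 0.88/1.1 = 0.8; [1+(r/z)²]^(−5/2) = 0.29033.
Δσ_z = 3×1170/(2π×1.1²) × 0.29033 = 461.68 × 0.29033 = 134 kPa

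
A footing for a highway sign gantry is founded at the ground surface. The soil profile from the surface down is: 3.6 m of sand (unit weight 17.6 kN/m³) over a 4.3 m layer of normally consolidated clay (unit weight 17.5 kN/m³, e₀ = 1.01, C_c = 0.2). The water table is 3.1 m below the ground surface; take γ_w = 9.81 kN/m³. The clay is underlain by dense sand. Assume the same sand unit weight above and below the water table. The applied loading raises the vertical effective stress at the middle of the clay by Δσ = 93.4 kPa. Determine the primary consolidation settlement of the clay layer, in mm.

S_c ≈ 150 mm

Mid-depth of clay below the ground surface: z = 3.6 + 4.3/2 = 5.75 m.
Total vertical stress at mid-clay: σ_v = 17.6×3.6 + 17.5×2.15 = 100.99 kPa.
Pore pressure: u = 9.81×(5.75 − 3.1) = 25.997 kPa.
Initial effective stress: σ'_0 = σ_v − u = 100.99 − 25.997 = 74.993 kPa.
Final effective stress: σ'_f = σ'_0 + Δσ = 74.993 + 93.4 = 168.39 kPa.
Normally consolidated clay, so the full stress increment lies on the virgin compression line:
S_c = C_c·H/(1+e₀)·log₁₀(σ'_f/σ'_0) = 0.2×4.3/(1+1.01)×log₁₀(168.39/74.993)
    = 0.42786 × 0.3513 = 0.1503 m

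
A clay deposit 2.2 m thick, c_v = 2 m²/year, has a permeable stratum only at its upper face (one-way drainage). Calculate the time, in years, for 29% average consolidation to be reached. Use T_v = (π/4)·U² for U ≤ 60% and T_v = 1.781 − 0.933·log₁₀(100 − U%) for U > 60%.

Drainage path length: H_d = H = 2.2 m (single drainage).
U ≤ 60%: T_v = (π/4)·U² = (π/4)×0.29² = 0.066052.
t = T_v·H_d²/c_v = 0.066052×2.2²/2 = 0.1598 years.

t ≈ 0.16 years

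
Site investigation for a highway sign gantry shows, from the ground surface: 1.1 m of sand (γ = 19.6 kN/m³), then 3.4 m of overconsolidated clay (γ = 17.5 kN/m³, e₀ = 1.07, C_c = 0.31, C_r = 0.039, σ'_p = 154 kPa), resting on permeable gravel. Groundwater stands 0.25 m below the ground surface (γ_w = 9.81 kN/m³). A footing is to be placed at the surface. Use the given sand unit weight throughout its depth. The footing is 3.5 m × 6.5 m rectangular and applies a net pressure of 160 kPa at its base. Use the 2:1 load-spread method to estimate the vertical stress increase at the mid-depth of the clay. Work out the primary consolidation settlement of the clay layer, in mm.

S_c ≈ 33.7 mm

Mid-depth of clay below the ground surface: z = 1.1 + 3.4/2 = 2.8 m.
Total vertical stress at mid-clay: σ_v = 19.6×1.1 + 17.5×1.7 = 51.31 kPa.
Pore pressure: u = 9.81×(2.8 − 0.25) = 25.015 kPa.
Initial effective stress: σ'_0 = σ_v − u = 51.31 − 25.015 = 26.295 kPa.
Stress increase at mid-clay by the 2:1 spreading method:
Δσ = qBL/((B+z)(L+z)) = 160×3.5×6.5/((3.5+2.8)(6.5+2.8)) = 62.127 kPa
Final effective stress: σ'_f = 26.295 + 62.127 = 88.422 kPa.
σ'_f = 88.422 ≤ σ'_p = 154 kPa, so the clay remains overconsolidated and only the recompression index applies:
S_c = C_r·H/(1+e₀)·log₁₀(σ'_f/σ'_0) = 0.039×3.4/2.07×log₁₀(88.422/26.295)
    = 0.064058 × 0.52669 = 0.03374 m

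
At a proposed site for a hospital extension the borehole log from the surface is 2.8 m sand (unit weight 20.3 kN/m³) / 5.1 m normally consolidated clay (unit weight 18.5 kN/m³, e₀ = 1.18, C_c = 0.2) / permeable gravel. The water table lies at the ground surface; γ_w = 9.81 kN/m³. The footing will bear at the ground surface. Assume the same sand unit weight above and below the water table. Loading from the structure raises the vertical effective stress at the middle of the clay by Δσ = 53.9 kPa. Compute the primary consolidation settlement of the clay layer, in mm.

Mid-depth of clay below the ground surface: z = 2.8 + 5.1/2 = 5.35 m.
Total vertical stress at mid-clay: σ_v = 20.3×2.8 + 18.5×2.55 = 104.01 kPa.
Pore pressure: u = 9.81×(5.35 − 0) = 52.483 kPa.
Initial effective stress: σ'_0 = σ_v − u = 104.01 − 52.483 = 51.527 kPa.
Final effective stress: σ'_f = σ'_0 + Δσ = 51.527 + 53.9 = 105.43 kPa.
Normally consolidated clay, so the full stress increment lies on the virgin compression line:
S_c = C_c·H/(1+e₀)·log₁₀(σ'_f/σ'_0) = 0.2×5.1/(1+1.18)×log₁₀(105.43/51.527)
    = 0.46789 × 0.31093 = 0.1455 m

S_c ≈ 145 mm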